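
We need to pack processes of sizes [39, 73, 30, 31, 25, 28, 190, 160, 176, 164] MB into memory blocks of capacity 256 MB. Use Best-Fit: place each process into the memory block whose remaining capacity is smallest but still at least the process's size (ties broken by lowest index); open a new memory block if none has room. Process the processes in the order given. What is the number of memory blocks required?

5 memory blocks

memory block 1: place 39 MB, 217 MB left
memory block 1: place 73 MB, 144 MB left
memory block 1: place 30 MB, 114 MB left
memory block 1: place 31 MB, 83 MB left
memory block 1: place 25 MB, 58 MB left
memory block 1: place 28 MB, 30 MB left
memory block 2: place 190 MB, 66 MB left
memory block 3: place 160 MB, 96 MB left
memory block 4: place 176 MB, 80 MB left
memory block 5: place 164 MB, 92 MB left
Final memory blocks: [39,73,30,31,25,28] [190] [160] [176] [164].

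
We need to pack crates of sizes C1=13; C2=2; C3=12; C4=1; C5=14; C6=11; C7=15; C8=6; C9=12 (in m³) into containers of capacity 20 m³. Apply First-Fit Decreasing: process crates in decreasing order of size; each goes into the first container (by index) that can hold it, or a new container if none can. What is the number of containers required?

6

Sorted descending: 15, 14, 13, 12, 12, 11, 6, 2, 1.
container 1: place 15 m³, 5 m³ left
container 2: place 14 m³, 6 m³ left
container 3: place 13 m³, 7 m³ left
container 4: place 12 m³, 8 m³ left
container 5: place 12 m³, 8 m³ left
container 6: place 11 m³, 9 m³ left
container 2: place 6 m³, 0 m³ left
container 1: place 2 m³, 3 m³ left
container 1: place 1 m³, 2 m³ left
Final containers: [15,2,1] [14,6] [13] [12] [12] [11].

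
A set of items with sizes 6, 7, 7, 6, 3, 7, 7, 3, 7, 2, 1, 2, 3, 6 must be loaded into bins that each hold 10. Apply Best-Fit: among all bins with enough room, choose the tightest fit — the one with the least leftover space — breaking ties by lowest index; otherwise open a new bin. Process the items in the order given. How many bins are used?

8 bins

bin 1: place 6, 4 left
bin 2: place 7, 3 left
bin 3: place 7, 3 left
bin 4: place 6, 4 left
bin 2: place 3, 0 left
bin 5: place 7, 3 left
bin 6: place 7, 3 left
bin 3: place 3, 0 left
bin 7: place 7, 3 left
bin 5: place 2, 1 left
bin 5: place 1, 0 left
bin 6: place 2, 1 left
bin 7: place 3, 0 left
bin 8: place 6, 4 left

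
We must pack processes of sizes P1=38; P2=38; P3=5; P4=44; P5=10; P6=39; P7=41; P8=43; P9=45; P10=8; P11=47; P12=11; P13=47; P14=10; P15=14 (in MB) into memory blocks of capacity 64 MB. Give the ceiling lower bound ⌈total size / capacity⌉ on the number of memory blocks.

7

Total size = 38 + 38 + 5 + 44 + 10 + 39 + 41 + 43 + 45 + 8 + 47 + 11 + 47 + 10 + 14 = 440 MB.
⌈440 / 64⌉ = 7.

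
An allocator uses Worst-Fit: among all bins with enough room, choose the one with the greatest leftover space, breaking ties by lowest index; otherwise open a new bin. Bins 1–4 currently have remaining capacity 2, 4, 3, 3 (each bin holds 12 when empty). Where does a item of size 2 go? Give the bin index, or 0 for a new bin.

Bins with room: bin 1 (2), bin 2 (4), bin 3 (3), bin 4 (3).
Most room is bin 2 with 4 free.

2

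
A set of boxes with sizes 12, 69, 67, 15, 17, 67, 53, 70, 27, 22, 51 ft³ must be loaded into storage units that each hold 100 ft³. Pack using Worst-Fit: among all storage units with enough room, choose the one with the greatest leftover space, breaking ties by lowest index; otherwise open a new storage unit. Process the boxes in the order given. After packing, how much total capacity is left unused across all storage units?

Put 12 ft³ in storage unit 1; 88 ft³ remain.
Put 69 ft³ in storage unit 1; 19 ft³ remain.
Put 67 ft³ in storage unit 2; 33 ft³ remain.
Put 15 ft³ in storage unit 2; 18 ft³ remain.
Put 17 ft³ in storage unit 1; 2 ft³ remain.
Put 67 ft³ in storage unit 3; 33 ft³ remain.
Put 53 ft³ in storage unit 4; 47 ft³ remain.
Put 70 ft³ in storage unit 5; 30 ft³ remain.
Put 27 ft³ in storage unit 4; 20 ft³ remain.
Put 22 ft³ in storage unit 3; 11 ft³ remain.
Put 51 ft³ in storage unit 6; 49 ft³ remain.
6 storage units × 100 ft³ = 600 ft³; used 470 ft³; unused 130 ft³.

130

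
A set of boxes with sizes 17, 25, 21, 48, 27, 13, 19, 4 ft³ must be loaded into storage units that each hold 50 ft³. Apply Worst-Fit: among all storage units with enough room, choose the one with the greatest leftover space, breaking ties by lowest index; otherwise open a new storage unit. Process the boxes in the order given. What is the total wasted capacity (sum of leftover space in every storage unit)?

storage unit 1: place 17 ft³, 33 ft³ left
storage unit 1: place 25 ft³, 8 ft³ left
storage unit 2: place 21 ft³, 29 ft³ left
storage unit 3: place 48 ft³, 2 ft³ left
storage unit 2: place 27 ft³, 2 ft³ left
storage unit 4: place 13 ft³, 37 ft³ left
storage unit 4: place 19 ft³, 18 ft³ left
storage unit 4: place 4 ft³, 14 ft³ left
4 storage units × 50 ft³ = 200 ft³; used 174 ft³; unused 26 ft³.

26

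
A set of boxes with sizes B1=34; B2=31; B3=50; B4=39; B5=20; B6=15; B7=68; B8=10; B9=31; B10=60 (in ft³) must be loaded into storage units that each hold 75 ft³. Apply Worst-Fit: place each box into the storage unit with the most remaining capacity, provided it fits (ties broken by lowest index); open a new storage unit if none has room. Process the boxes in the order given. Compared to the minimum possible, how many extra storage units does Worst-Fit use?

Worst-Fit: [34,31] [50,15] [39,20,10] [68] [31] [60] → 6 storage units.
Total size 358 ft³; any packing needs at least ⌈358/75⌉ = 5 storage units.
An optimal packing achieves that bound: [68] [60,15] [50,20] [39,34] [31,31,10] → 5 storage units.
Excess: 6 − 5 = 1.

1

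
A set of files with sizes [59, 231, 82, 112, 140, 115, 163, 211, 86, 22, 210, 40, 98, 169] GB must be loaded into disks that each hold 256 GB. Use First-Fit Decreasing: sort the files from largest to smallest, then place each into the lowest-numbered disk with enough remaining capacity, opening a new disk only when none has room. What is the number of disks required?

8

Sorted descending: 231, 211, 210, 169, 163, 140, 115, 112, 98, 86, 82, 59, 40, 22.
Put 231 GB in disk 1; 25 GB remain.
Put 211 GB in disk 2; 45 GB remain.
Put 210 GB in disk 3; 46 GB remain.
Put 169 GB in disk 4; 87 GB remain.
Put 163 GB in disk 5; 93 GB remain.
Put 140 GB in disk 6; 116 GB remain.
Put 115 GB in disk 6; 1 GB remain.
Put 112 GB in disk 7; 144 GB remain.
Put 98 GB in disk 7; 46 GB remain.
Put 86 GB in disk 4; 1 GB remain.
Put 82 GB in disk 5; 11 GB remain.
Put 59 GB in disk 8; 197 GB remain.
Put 40 GB in disk 2; 5 GB remain.
Put 22 GB in disk 1; 3 GB remain.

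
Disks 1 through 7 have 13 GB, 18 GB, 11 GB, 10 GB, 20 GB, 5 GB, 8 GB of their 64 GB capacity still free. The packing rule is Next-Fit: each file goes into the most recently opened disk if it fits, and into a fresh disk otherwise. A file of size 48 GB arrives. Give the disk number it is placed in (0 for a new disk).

Next-Fit only looks at disk 7, which has 8 GB free.
48 GB does not fit, so a new disk is opened.

0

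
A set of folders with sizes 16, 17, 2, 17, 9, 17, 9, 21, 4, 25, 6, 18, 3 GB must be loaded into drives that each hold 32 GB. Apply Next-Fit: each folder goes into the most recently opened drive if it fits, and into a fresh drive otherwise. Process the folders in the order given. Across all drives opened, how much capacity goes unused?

16 GB → drive 1 (remaining 16 GB)
17 GB → drive 2 (remaining 15 GB)
2 GB → drive 2 (remaining 13 GB)
17 GB → drive 3 (remaining 15 GB)
9 GB → drive 3 (remaining 6 GB)
17 GB → drive 4 (remaining 15 GB)
9 GB → drive 4 (remaining 6 GB)
21 GB → drive 5 (remaining 11 GB)
4 GB → drive 5 (remaining 7 GB)
25 GB → drive 6 (remaining 7 GB)
6 GB → drive 6 (remaining 1 GB)
18 GB → drive 7 (remaining 14 GB)
3 GB → drive 7 (remaining 11 GB)
7 drives × 32 GB = 224 GB; used 164 GB; unused 60 GB.

60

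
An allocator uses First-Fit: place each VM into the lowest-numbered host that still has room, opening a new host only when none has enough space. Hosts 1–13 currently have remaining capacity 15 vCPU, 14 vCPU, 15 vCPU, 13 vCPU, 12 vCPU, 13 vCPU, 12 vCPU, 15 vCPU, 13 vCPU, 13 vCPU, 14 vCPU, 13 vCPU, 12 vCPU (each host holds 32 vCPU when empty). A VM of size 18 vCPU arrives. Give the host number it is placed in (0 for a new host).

0

No host has ≥ 18 vCPU free, so a new host is opened.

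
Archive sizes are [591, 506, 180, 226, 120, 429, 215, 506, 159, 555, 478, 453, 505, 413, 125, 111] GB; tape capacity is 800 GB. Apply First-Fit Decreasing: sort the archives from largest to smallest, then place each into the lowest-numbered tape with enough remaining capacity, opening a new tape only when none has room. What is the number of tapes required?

9

Sorted descending: 591, 555, 506, 506, 505, 478, 453, 429, 413, 226, 215, 180, 159, 125, 120, 111.
Put 591 GB in tape 1; 209 GB remain.
Put 555 GB in tape 2; 245 GB remain.
Put 506 GB in tape 3; 294 GB remain.
Put 506 GB in tape 4; 294 GB remain.
Put 505 GB in tape 5; 295 GB remain.
Put 478 GB in tape 6; 322 GB remain.
Put 453 GB in tape 7; 347 GB remain.
Put 429 GB in tape 8; 371 GB remain.
Put 413 GB in tape 9; 387 GB remain.
Put 226 GB in tape 2; 19 GB remain.
Put 215 GB in tape 3; 79 GB remain.
Put 180 GB in tape 1; 29 GB remain.
Put 159 GB in tape 4; 135 GB remain.
Put 125 GB in tape 4; 10 GB remain.
Put 120 GB in tape 5; 175 GB remain.
Put 111 GB in tape 5; 64 GB remain.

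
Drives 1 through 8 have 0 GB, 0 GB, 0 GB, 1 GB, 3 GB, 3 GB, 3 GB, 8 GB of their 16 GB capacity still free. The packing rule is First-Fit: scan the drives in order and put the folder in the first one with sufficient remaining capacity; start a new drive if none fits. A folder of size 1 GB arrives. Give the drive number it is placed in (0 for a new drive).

Drives with room: drive 4 (1 GB), drive 5 (3 GB), drive 6 (3 GB), drive 7 (3 GB), drive 8 (8 GB).
The first with room is drive 4.

4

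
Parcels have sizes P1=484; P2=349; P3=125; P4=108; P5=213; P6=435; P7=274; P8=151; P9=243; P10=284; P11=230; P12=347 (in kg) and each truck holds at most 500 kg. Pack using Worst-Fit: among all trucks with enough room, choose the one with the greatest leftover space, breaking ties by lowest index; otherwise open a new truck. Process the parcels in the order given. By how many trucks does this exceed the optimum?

1

Worst-Fit: [484] [349,125] [108,213] [435] [274,151] [243,230] [284] [347] → 8 trucks.
Total size 3243 kg; any packing needs at least ⌈3243/500⌉ = 7 trucks.
An optimal packing achieves that bound: [484] [435] [349,151] [347,125] [284,213] [274,108] [243,230] → 7 trucks.
Excess: 8 − 7 = 1.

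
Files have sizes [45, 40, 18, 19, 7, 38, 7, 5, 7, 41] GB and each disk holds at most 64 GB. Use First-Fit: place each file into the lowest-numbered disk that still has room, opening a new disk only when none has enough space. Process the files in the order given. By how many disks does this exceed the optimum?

0

First-Fit: [45,18] [40,19,5] [7,38,7,7] [41] → 4 disks.
Total size 227 GB; any packing needs at least ⌈227/64⌉ = 4 disks.
So 4 is already optimal.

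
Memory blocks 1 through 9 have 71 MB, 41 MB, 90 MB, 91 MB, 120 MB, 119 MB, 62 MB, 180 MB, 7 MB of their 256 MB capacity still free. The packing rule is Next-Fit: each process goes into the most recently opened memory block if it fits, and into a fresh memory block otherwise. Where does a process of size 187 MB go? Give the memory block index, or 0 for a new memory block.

Next-Fit only looks at memory block 9, which has 7 MB free.
187 MB does not fit, so a new memory block is opened.

0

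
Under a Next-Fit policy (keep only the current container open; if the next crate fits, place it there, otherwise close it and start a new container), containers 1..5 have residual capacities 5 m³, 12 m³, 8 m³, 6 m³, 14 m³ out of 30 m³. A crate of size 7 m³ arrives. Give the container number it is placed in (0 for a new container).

Next-Fit only looks at container 5, which has 14 m³ free.
7 m³ fits there.

5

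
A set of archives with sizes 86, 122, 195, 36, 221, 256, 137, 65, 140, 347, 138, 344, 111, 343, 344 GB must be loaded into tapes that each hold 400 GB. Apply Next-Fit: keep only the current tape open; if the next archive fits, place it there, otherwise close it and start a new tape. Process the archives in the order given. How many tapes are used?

11

Put 86 GB in tape 1; 314 GB remain.
Put 122 GB in tape 1; 192 GB remain.
Put 195 GB in tape 2; 205 GB remain.
Put 36 GB in tape 2; 169 GB remain.
Put 221 GB in tape 3; 179 GB remain.
Put 256 GB in tape 4; 144 GB remain.
Put 137 GB in tape 4; 7 GB remain.
Put 65 GB in tape 5; 335 GB remain.
Put 140 GB in tape 5; 195 GB remain.
Put 347 GB in tape 6; 53 GB remain.
Put 138 GB in tape 7; 262 GB remain.
Put 344 GB in tape 8; 56 GB remain.
Put 111 GB in tape 9; 289 GB remain.
Put 343 GB in tape 10; 57 GB remain.
Put 344 GB in tape 11; 56 GB remain.
Final tapes: [86,122] [195,36] [221] [256,137] [65,140] [347] [138] [344] [111] [343] [344].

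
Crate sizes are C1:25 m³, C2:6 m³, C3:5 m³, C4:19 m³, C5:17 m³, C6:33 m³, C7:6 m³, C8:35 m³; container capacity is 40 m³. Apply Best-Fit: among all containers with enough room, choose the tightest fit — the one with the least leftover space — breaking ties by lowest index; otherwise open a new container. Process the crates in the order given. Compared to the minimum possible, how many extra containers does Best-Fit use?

0

Best-Fit: [25,6,5] [19,17] [33,6] [35] → 4 containers.
Total size 146 m³; any packing needs at least ⌈146/40⌉ = 4 containers.
So 4 is already optimal.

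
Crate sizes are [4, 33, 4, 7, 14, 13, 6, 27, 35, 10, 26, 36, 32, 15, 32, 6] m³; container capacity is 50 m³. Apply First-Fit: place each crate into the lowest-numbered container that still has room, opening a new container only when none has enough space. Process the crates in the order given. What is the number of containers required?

Put 4 m³ in container 1; 46 m³ remain.
Put 33 m³ in container 1; 13 m³ remain.
Put 4 m³ in container 1; 9 m³ remain.
Put 7 m³ in container 1; 2 m³ remain.
Put 14 m³ in container 2; 36 m³ remain.
Put 13 m³ in container 2; 23 m³ remain.
Put 6 m³ in container 2; 17 m³ remain.
Put 27 m³ in container 3; 23 m³ remain.
Put 35 m³ in container 4; 15 m³ remain.
Put 10 m³ in container 2; 7 m³ remain.
Put 26 m³ in container 5; 24 m³ remain.
Put 36 m³ in container 6; 14 m³ remain.
Put 32 m³ in container 7; 18 m³ remain.
Put 15 m³ in container 3; 8 m³ remain.
Put 32 m³ in container 8; 18 m³ remain.
Put 6 m³ in container 2; 1 m³ remain.
Final containers: [4,33,4,7] [14,13,6,10,6] [27,15] [35] [26] [36] [32] [32].

8 containers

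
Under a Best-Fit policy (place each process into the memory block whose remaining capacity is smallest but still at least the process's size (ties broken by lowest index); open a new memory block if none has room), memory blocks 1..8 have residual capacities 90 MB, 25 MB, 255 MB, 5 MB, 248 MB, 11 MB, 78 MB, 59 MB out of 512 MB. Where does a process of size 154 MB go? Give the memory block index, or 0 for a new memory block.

Memory blocks with room: memory block 3 (255 MB), memory block 5 (248 MB).
Tightest fit is memory block 5 with 248 MB free.

5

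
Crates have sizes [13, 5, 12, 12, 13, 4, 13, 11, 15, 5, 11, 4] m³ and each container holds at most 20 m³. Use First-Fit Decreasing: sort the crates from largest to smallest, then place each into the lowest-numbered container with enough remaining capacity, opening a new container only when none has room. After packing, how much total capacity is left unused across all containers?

Sorted descending: 15, 13, 13, 13, 12, 12, 11, 11, 5, 5, 4, 4.
15 m³ → container 1 (remaining 5 m³)
13 m³ → container 2 (remaining 7 m³)
13 m³ → container 3 (remaining 7 m³)
13 m³ → container 4 (remaining 7 m³)
12 m³ → container 5 (remaining 8 m³)
12 m³ → container 6 (remaining 8 m³)
11 m³ → container 7 (remaining 9 m³)
11 m³ → container 8 (remaining 9 m³)
5 m³ → container 1 (remaining 0 m³)
5 m³ → container 2 (remaining 2 m³)
4 m³ → container 3 (remaining 3 m³)
4 m³ → container 4 (remaining 3 m³)
8 containers × 20 m³ = 160 m³; used 118 m³; unused 42 m³.

42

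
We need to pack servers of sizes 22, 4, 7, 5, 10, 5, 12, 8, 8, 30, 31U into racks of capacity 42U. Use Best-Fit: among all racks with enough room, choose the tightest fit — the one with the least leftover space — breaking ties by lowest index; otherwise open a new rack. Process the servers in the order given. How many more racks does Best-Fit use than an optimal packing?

Best-Fit: [22,4,7,5] [10,5,12,8] [8,30] [31] → 4 racks.
Total size 142U; any packing needs at least ⌈142/42⌉ = 4 racks.
So 4 is already optimal.

0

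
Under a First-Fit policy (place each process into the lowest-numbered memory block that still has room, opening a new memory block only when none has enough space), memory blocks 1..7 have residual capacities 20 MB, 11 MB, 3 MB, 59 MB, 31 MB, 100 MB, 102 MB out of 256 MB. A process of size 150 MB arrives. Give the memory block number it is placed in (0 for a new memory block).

No memory block has ≥ 150 MB free, so a new memory block is opened.

0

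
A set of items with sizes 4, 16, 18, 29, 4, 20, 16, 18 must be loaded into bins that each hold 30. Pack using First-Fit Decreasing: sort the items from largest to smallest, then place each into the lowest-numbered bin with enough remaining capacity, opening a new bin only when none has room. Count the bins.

6 bins

Sorted descending: 29, 20, 18, 18, 16, 16, 4, 4.
bin 1: place 29, 1 left
bin 2: place 20, 10 left
bin 3: place 18, 12 left
bin 4: place 18, 12 left
bin 5: place 16, 14 left
bin 6: place 16, 14 left
bin 2: place 4, 6 left
bin 2: place 4, 2 left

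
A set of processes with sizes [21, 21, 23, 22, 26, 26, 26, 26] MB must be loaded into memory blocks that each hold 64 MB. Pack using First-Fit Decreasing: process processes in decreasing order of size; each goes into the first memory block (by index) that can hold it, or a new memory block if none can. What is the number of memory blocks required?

4 memory blocks

Sorted descending: 26, 26, 26, 26, 23, 22, 21, 21.
memory block 1: place 26 MB, 38 MB left
memory block 1: place 26 MB, 12 MB left
memory block 2: place 26 MB, 38 MB left
memory block 2: place 26 MB, 12 MB left
memory block 3: place 23 MB, 41 MB left
memory block 3: place 22 MB, 19 MB left
memory block 4: place 21 MB, 43 MB left
memory block 4: place 21 MB, 22 MB left
Final memory blocks: [26,26] [26,26] [23,22] [21,21].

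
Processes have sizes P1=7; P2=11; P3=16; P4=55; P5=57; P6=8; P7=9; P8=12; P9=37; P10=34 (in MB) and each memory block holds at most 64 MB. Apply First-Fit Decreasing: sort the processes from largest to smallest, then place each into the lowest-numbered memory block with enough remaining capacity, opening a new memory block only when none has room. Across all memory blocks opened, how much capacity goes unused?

Sorted descending: 57, 55, 37, 34, 16, 12, 11, 9, 8, 7.
memory block 1: place 57 MB, 7 MB left
memory block 2: place 55 MB, 9 MB left
memory block 3: place 37 MB, 27 MB left
memory block 4: place 34 MB, 30 MB left
memory block 3: place 16 MB, 11 MB left
memory block 4: place 12 MB, 18 MB left
memory block 3: place 11 MB, 0 MB left
memory block 2: place 9 MB, 0 MB left
memory block 4: place 8 MB, 10 MB left
memory block 1: place 7 MB, 0 MB left
4 memory blocks × 64 MB = 256 MB; used 246 MB; unused 10 MB.

10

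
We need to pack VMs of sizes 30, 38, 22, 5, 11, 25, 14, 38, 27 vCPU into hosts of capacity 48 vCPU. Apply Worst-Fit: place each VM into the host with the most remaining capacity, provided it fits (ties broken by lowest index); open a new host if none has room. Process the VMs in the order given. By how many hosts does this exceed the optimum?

Worst-Fit: [30] [38] [22,5,11] [25,14] [38] [27] → 6 hosts.
Total size 210 vCPU; any packing needs at least ⌈210/48⌉ = 5 hosts.
An optimal packing achieves that bound: [38,5] [38] [30,14] [27,11] [25,22] → 5 hosts.
Excess: 6 − 5 = 1.

1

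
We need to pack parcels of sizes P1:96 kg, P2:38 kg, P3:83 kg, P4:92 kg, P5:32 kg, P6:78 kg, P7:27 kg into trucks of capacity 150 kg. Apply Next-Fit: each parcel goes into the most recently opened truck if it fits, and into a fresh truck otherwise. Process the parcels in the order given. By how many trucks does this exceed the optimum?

Next-Fit: [96,38] [83] [92,32] [78,27] → 4 trucks.
4 parcels exceed 75 kg (half the capacity), and no two of those can share a truck, so at least 4 trucks are needed.
So 4 is already optimal.

0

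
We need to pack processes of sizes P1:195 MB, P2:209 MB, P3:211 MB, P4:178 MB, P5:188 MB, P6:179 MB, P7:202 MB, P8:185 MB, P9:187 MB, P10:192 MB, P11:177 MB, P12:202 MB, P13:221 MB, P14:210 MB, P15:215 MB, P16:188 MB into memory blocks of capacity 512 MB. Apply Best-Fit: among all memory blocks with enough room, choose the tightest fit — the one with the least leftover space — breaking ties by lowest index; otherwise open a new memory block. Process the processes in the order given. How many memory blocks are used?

Put P1 (195 MB) in memory block 1; 317 MB remain.
Put P2 (209 MB) in memory block 1; 108 MB remain.
Put P3 (211 MB) in memory block 2; 301 MB remain.
Put P4 (178 MB) in memory block 2; 123 MB remain.
Put P5 (188 MB) in memory block 3; 324 MB remain.
Put P6 (179 MB) in memory block 3; 145 MB remain.
Put P7 (202 MB) in memory block 4; 310 MB remain.
Put P8 (185 MB) in memory block 4; 125 MB remain.
Put P9 (187 MB) in memory block 5; 325 MB remain.
Put P10 (192 MB) in memory block 5; 133 MB remain.
Put P11 (177 MB) in memory block 6; 335 MB remain.
Put P12 (202 MB) in memory block 6; 133 MB remain.
Put P13 (221 MB) in memory block 7; 291 MB remain.
Put P14 (210 MB) in memory block 7; 81 MB remain.
Put P15 (215 MB) in memory block 8; 297 MB remain.
Put P16 (188 MB) in memory block 8; 109 MB remain.

8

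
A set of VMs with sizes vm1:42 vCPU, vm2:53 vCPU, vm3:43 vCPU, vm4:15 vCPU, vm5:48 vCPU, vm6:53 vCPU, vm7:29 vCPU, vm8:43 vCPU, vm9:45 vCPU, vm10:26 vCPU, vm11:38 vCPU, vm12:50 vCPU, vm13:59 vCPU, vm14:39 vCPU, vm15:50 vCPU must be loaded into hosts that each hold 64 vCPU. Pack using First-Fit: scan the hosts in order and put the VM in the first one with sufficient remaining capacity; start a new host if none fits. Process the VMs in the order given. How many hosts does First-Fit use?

Put vm1 (42 vCPU) in host 1; 22 vCPU remain.
Put vm2 (53 vCPU) in host 2; 11 vCPU remain.
Put vm3 (43 vCPU) in host 3; 21 vCPU remain.
Put vm4 (15 vCPU) in host 1; 7 vCPU remain.
Put vm5 (48 vCPU) in host 4; 16 vCPU remain.
Put vm6 (53 vCPU) in host 5; 11 vCPU remain.
Put vm7 (29 vCPU) in host 6; 35 vCPU remain.
Put vm8 (43 vCPU) in host 7; 21 vCPU remain.
Put vm9 (45 vCPU) in host 8; 19 vCPU remain.
Put vm10 (26 vCPU) in host 6; 9 vCPU remain.
Put vm11 (38 vCPU) in host 9; 26 vCPU remain.
Put vm12 (50 vCPU) in host 10; 14 vCPU remain.
Put vm13 (59 vCPU) in host 11; 5 vCPU remain.
Put vm14 (39 vCPU) in host 12; 25 vCPU remain.
Put vm15 (50 vCPU) in host 13; 14 vCPU remain.
Final hosts: [42,15] [53] [43] [48] [53] [29,26] [43] [45] [38] [50] [59] [39] [50].

13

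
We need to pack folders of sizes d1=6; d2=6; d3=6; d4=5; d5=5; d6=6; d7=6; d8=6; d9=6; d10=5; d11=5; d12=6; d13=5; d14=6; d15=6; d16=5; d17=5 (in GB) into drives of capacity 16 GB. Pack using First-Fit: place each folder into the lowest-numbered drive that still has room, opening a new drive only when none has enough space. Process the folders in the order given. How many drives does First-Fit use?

7

Put d1 (6 GB) in drive 1; 10 GB remain.
Put d2 (6 GB) in drive 1; 4 GB remain.
Put d3 (6 GB) in drive 2; 10 GB remain.
Put d4 (5 GB) in drive 2; 5 GB remain.
Put d5 (5 GB) in drive 2; 0 GB remain.
Put d6 (6 GB) in drive 3; 10 GB remain.
Put d7 (6 GB) in drive 3; 4 GB remain.
Put d8 (6 GB) in drive 4; 10 GB remain.
Put d9 (6 GB) in drive 4; 4 GB remain.
Put d10 (5 GB) in drive 5; 11 GB remain.
Put d11 (5 GB) in drive 5; 6 GB remain.
Put d12 (6 GB) in drive 5; 0 GB remain.
Put d13 (5 GB) in drive 6; 11 GB remain.
Put d14 (6 GB) in drive 6; 5 GB remain.
Put d15 (6 GB) in drive 7; 10 GB remain.
Put d16 (5 GB) in drive 6; 0 GB remain.
Put d17 (5 GB) in drive 7; 5 GB remain.
Final drives: [6,6] [6,5,5] [6,6] [6,6] [5,5,6] [5,6,5] [6,5].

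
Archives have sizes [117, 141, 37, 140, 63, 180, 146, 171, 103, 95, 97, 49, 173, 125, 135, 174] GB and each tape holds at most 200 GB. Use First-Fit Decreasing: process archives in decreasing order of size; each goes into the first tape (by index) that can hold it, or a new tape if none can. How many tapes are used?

Sorted descending: 180, 174, 173, 171, 146, 141, 140, 135, 125, 117, 103, 97, 95, 63, 49, 37.
180 GB → tape 1 (remaining 20 GB)
174 GB → tape 2 (remaining 26 GB)
173 GB → tape 3 (remaining 27 GB)
171 GB → tape 4 (remaining 29 GB)
146 GB → tape 5 (remaining 54 GB)
141 GB → tape 6 (remaining 59 GB)
140 GB → tape 7 (remaining 60 GB)
135 GB → tape 8 (remaining 65 GB)
125 GB → tape 9 (remaining 75 GB)
117 GB → tape 10 (remaining 83 GB)
103 GB → tape 11 (remaining 97 GB)
97 GB → tape 11 (remaining 0 GB)
95 GB → tape 12 (remaining 105 GB)
63 GB → tape 8 (remaining 2 GB)
49 GB → tape 5 (remaining 5 GB)
37 GB → tape 6 (remaining 22 GB)

12 tapes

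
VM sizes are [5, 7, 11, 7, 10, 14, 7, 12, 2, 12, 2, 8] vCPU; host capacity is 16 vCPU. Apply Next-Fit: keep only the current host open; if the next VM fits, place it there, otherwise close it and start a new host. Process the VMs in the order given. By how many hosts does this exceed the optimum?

2

Next-Fit: [5,7] [11] [7] [10] [14] [7] [12,2] [12,2] [8] → 9 hosts.
Total size 97 vCPU; any packing needs at least ⌈97/16⌉ = 7 hosts.
An optimal packing achieves that bound: [14,2] [12,2] [12] [11,5] [10] [8,7] [7,7] → 7 hosts.
Excess: 9 − 7 = 2.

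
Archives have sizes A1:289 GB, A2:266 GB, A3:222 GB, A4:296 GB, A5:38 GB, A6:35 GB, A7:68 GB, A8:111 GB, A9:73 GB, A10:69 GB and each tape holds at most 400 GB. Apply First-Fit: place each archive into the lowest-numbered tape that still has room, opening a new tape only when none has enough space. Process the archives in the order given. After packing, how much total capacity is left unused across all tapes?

A1 (289 GB) → tape 1 (remaining 111 GB)
A2 (266 GB) → tape 2 (remaining 134 GB)
A3 (222 GB) → tape 3 (remaining 178 GB)
A4 (296 GB) → tape 4 (remaining 104 GB)
A5 (38 GB) → tape 1 (remaining 73 GB)
A6 (35 GB) → tape 1 (remaining 38 GB)
A7 (68 GB) → tape 2 (remaining 66 GB)
A8 (111 GB) → tape 3 (remaining 67 GB)
A9 (73 GB) → tape 4 (remaining 31 GB)
A10 (69 GB) → tape 5 (remaining 331 GB)
5 tapes × 400 GB = 2000 GB; used 1467 GB; unused 533 GB.

533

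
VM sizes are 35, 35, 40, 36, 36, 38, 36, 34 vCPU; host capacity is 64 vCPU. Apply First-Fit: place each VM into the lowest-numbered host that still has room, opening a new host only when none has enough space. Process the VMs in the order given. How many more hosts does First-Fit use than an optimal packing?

0

First-Fit: [35] [35] [40] [36] [36] [38] [36] [34] → 8 hosts.
8 VMs exceed 32 vCPU (half the capacity), and no two of those can share a host, so at least 8 hosts are needed.
So 8 is already optimal.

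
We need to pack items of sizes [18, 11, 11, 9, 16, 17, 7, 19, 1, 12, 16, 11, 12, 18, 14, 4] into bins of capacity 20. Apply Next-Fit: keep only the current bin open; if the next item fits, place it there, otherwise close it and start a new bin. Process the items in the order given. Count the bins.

13

bin 1: place 18, 2 left
bin 2: place 11, 9 left
bin 3: place 11, 9 left
bin 3: place 9, 0 left
bin 4: place 16, 4 left
bin 5: place 17, 3 left
bin 6: place 7, 13 left
bin 7: place 19, 1 left
bin 7: place 1, 0 left
bin 8: place 12, 8 left
bin 9: place 16, 4 left
bin 10: place 11, 9 left
bin 11: place 12, 8 left
bin 12: place 18, 2 left
bin 13: place 14, 6 left
bin 13: place 4, 2 left
Final bins: [18] [11] [11,9] [16] [17] [7] [19,1] [12] [16] [11] [12] [18] [14,4].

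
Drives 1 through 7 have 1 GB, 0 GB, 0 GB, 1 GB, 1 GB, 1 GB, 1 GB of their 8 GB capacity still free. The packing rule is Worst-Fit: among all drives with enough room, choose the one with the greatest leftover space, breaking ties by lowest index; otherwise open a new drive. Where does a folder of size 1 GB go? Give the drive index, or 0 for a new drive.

1

Drives with room: drive 1 (1 GB), drive 4 (1 GB), drive 5 (1 GB), drive 6 (1 GB), drive 7 (1 GB).
Most room is drive 1 with 1 GB free.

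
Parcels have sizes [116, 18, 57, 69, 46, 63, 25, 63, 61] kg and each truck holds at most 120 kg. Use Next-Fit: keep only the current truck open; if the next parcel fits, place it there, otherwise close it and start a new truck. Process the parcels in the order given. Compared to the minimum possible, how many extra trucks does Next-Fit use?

1

Next-Fit: [116] [18,57] [69,46] [63,25] [63] [61] → 6 trucks.
Total size 518 kg; any packing needs at least ⌈518/120⌉ = 5 trucks.
An optimal packing achieves that bound: [116] [69,46] [63,57] [63,25,18] [61] → 5 trucks.
Excess: 6 − 5 = 1.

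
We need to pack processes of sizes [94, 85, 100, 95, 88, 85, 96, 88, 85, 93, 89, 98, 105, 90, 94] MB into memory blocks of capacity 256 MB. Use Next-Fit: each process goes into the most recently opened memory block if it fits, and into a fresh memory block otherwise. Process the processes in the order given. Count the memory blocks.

94 MB → memory block 1 (remaining 162 MB)
85 MB → memory block 1 (remaining 77 MB)
100 MB → memory block 2 (remaining 156 MB)
95 MB → memory block 2 (remaining 61 MB)
88 MB → memory block 3 (remaining 168 MB)
85 MB → memory block 3 (remaining 83 MB)
96 MB → memory block 4 (remaining 160 MB)
88 MB → memory block 4 (remaining 72 MB)
85 MB → memory block 5 (remaining 171 MB)
93 MB → memory block 5 (remaining 78 MB)
89 MB → memory block 6 (remaining 167 MB)
98 MB → memory block 6 (remaining 69 MB)
105 MB → memory block 7 (remaining 151 MB)
90 MB → memory block 7 (remaining 61 MB)
94 MB → memory block 8 (remaining 162 MB)
Final memory blocks: [94,85] [100,95] [88,85] [96,88] [85,93] [89,98] [105,90] [94].

8 memory blocks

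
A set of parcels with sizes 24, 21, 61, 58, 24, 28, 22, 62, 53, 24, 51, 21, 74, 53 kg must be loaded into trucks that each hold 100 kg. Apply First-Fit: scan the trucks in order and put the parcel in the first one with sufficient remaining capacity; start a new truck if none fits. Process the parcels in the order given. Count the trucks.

truck 1: place 24 kg, 76 kg left
truck 1: place 21 kg, 55 kg left
truck 2: place 61 kg, 39 kg left
truck 3: place 58 kg, 42 kg left
truck 1: place 24 kg, 31 kg left
truck 1: place 28 kg, 3 kg left
truck 2: place 22 kg, 17 kg left
truck 4: place 62 kg, 38 kg left
truck 5: place 53 kg, 47 kg left
truck 3: place 24 kg, 18 kg left
truck 6: place 51 kg, 49 kg left
truck 4: place 21 kg, 17 kg left
truck 7: place 74 kg, 26 kg left
truck 8: place 53 kg, 47 kg left

8 trucks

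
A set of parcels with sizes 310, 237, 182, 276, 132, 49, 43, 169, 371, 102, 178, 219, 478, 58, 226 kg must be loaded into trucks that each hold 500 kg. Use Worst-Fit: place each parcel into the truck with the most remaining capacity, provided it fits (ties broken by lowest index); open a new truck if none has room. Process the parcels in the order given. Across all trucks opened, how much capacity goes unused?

truck 1: place 310 kg, 190 kg left
truck 2: place 237 kg, 263 kg left
truck 2: place 182 kg, 81 kg left
truck 3: place 276 kg, 224 kg left
truck 3: place 132 kg, 92 kg left
truck 1: place 49 kg, 141 kg left
truck 1: place 43 kg, 98 kg left
truck 4: place 169 kg, 331 kg left
truck 5: place 371 kg, 129 kg left
truck 4: place 102 kg, 229 kg left
truck 4: place 178 kg, 51 kg left
truck 6: place 219 kg, 281 kg left
truck 7: place 478 kg, 22 kg left
truck 6: place 58 kg, 223 kg left
truck 8: place 226 kg, 274 kg left
8 trucks × 500 kg = 4000 kg; used 3030 kg; unused 970 kg.

970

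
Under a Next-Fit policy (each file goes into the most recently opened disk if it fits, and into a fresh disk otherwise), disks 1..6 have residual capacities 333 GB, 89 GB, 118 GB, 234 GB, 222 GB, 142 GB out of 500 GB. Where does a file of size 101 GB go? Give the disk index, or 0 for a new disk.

Next-Fit only looks at disk 6, which has 142 GB free.
101 GB fits there.

6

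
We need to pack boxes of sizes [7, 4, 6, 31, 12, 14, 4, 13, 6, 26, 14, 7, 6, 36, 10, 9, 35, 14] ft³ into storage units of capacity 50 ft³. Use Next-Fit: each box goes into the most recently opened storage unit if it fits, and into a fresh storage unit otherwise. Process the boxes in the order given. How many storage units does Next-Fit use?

6

storage unit 1: place 7 ft³, 43 ft³ left
storage unit 1: place 4 ft³, 39 ft³ left
storage unit 1: place 6 ft³, 33 ft³ left
storage unit 1: place 31 ft³, 2 ft³ left
storage unit 2: place 12 ft³, 38 ft³ left
storage unit 2: place 14 ft³, 24 ft³ left
storage unit 2: place 4 ft³, 20 ft³ left
storage unit 2: place 13 ft³, 7 ft³ left
storage unit 2: place 6 ft³, 1 ft³ left
storage unit 3: place 26 ft³, 24 ft³ left
storage unit 3: place 14 ft³, 10 ft³ left
storage unit 3: place 7 ft³, 3 ft³ left
storage unit 4: place 6 ft³, 44 ft³ left
storage unit 4: place 36 ft³, 8 ft³ left
storage unit 5: place 10 ft³, 40 ft³ left
storage unit 5: place 9 ft³, 31 ft³ left
storage unit 6: place 35 ft³, 15 ft³ left
storage unit 6: place 14 ft³, 1 ft³ left
Final storage units: [7,4,6,31] [12,14,4,13,6] [26,14,7] [6,36] [10,9] [35,14].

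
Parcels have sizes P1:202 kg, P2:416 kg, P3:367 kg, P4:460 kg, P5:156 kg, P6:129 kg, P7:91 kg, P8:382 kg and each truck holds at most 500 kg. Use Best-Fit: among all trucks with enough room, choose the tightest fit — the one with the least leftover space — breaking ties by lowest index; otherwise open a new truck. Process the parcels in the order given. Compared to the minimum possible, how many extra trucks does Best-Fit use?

0

Best-Fit: [202,156,91] [416] [367,129] [460] [382] → 5 trucks.
Total size 2203 kg; any packing needs at least ⌈2203/500⌉ = 5 trucks.
So 5 is already optimal.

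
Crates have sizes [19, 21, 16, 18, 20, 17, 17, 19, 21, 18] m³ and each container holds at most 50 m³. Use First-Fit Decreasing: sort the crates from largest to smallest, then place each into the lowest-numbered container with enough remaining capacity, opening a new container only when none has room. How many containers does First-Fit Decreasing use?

Sorted descending: 21, 21, 20, 19, 19, 18, 18, 17, 17, 16.
21 m³ → container 1 (remaining 29 m³)
21 m³ → container 1 (remaining 8 m³)
20 m³ → container 2 (remaining 30 m³)
19 m³ → container 2 (remaining 11 m³)
19 m³ → container 3 (remaining 31 m³)
18 m³ → container 3 (remaining 13 m³)
18 m³ → container 4 (remaining 32 m³)
17 m³ → container 4 (remaining 15 m³)
17 m³ → container 5 (remaining 33 m³)
16 m³ → container 5 (remaining 17 m³)

5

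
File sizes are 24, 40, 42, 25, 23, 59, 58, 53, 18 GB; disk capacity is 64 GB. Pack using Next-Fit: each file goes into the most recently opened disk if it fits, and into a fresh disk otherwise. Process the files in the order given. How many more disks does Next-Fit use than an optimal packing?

Next-Fit: [24,40] [42] [25,23] [59] [58] [53] [18] → 7 disks.
Total size 342 GB; any packing needs at least ⌈342/64⌉ = 6 disks.
An optimal packing achieves that bound: [59] [58] [53] [42,18] [40,24] [25,23] → 6 disks.
Excess: 7 − 6 = 1.

1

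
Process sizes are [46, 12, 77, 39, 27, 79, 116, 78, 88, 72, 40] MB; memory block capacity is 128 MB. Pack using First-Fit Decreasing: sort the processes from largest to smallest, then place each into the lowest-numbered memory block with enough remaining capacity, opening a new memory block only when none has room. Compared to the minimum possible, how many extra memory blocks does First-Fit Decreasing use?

First-Fit Decreasing: [116,12] [88,40] [79,46] [78,39] [77,27] [72] → 6 memory blocks.
Total size 674 MB; any packing needs at least ⌈674/128⌉ = 6 memory blocks.
So 6 is already optimal.

0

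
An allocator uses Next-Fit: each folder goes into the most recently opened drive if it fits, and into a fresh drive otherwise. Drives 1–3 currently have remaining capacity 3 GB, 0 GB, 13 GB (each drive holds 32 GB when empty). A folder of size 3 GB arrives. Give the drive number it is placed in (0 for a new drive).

Next-Fit only looks at drive 3, which has 13 GB free.
3 GB fits there.

3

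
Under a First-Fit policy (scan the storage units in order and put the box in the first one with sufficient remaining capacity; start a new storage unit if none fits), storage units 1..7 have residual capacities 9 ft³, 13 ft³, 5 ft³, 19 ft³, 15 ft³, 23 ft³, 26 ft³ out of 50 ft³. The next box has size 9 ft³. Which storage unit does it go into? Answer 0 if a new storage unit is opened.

1

Storage units with room: storage unit 1 (9 ft³), storage unit 2 (13 ft³), storage unit 4 (19 ft³), storage unit 5 (15 ft³), storage unit 6 (23 ft³), storage unit 7 (26 ft³).
The first with room is storage unit 1.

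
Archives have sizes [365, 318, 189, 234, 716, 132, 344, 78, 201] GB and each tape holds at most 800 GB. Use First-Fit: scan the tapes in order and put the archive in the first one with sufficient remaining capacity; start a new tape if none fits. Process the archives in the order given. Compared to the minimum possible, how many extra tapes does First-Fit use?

First-Fit: [365,318,78] [189,234,132,201] [716] [344] → 4 tapes.
Total size 2577 GB; any packing needs at least ⌈2577/800⌉ = 4 tapes.
So 4 is already optimal.

0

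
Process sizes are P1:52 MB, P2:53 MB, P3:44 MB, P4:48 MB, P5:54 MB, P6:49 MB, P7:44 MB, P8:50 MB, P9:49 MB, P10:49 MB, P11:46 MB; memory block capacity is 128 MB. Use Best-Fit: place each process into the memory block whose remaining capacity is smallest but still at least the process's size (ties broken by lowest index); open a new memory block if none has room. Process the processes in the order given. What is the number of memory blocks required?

P1 (52 MB) → memory block 1 (remaining 76 MB)
P2 (53 MB) → memory block 1 (remaining 23 MB)
P3 (44 MB) → memory block 2 (remaining 84 MB)
P4 (48 MB) → memory block 2 (remaining 36 MB)
P5 (54 MB) → memory block 3 (remaining 74 MB)
P6 (49 MB) → memory block 3 (remaining 25 MB)
P7 (44 MB) → memory block 4 (remaining 84 MB)
P8 (50 MB) → memory block 4 (remaining 34 MB)
P9 (49 MB) → memory block 5 (remaining 79 MB)
P10 (49 MB) → memory block 5 (remaining 30 MB)
P11 (46 MB) → memory block 6 (remaining 82 MB)
Final memory blocks: [52,53] [44,48] [54,49] [44,50] [49,49] [46].

6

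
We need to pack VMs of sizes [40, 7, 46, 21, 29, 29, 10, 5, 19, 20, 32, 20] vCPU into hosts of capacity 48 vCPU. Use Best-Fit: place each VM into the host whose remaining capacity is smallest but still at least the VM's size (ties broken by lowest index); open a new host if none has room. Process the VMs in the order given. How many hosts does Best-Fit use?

host 1: place 40 vCPU, 8 vCPU left
host 1: place 7 vCPU, 1 vCPU left
host 2: place 46 vCPU, 2 vCPU left
host 3: place 21 vCPU, 27 vCPU left
host 4: place 29 vCPU, 19 vCPU left
host 5: place 29 vCPU, 19 vCPU left
host 4: place 10 vCPU, 9 vCPU left
host 4: place 5 vCPU, 4 vCPU left
host 5: place 19 vCPU, 0 vCPU left
host 3: place 20 vCPU, 7 vCPU left
host 6: place 32 vCPU, 16 vCPU left
host 7: place 20 vCPU, 28 vCPU left
Final hosts: [40,7] [46] [21,20] [29,10,5] [29,19] [32] [20].

7 hosts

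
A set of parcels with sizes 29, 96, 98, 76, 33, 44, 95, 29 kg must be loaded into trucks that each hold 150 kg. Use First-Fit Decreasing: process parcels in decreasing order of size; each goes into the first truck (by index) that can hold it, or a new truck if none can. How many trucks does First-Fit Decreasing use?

Sorted descending: 98, 96, 95, 76, 44, 33, 29, 29.
truck 1: place 98 kg, 52 kg left
truck 2: place 96 kg, 54 kg left
truck 3: place 95 kg, 55 kg left
truck 4: place 76 kg, 74 kg left
truck 1: place 44 kg, 8 kg left
truck 2: place 33 kg, 21 kg left
truck 3: place 29 kg, 26 kg left
truck 4: place 29 kg, 45 kg left

4 trucks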